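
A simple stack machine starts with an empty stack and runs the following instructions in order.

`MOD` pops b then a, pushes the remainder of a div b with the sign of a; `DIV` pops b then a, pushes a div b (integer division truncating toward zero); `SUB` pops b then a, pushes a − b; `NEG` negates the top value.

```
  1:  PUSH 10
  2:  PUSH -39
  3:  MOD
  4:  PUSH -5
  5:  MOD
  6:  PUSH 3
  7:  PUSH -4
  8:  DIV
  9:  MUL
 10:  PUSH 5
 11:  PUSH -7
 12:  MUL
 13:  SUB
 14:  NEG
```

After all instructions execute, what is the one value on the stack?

PUSH 10  -> [10]
PUSH -39 -> [10, -39]
MOD      -> [10]
PUSH -5  -> [10, -5]
MOD      -> [0]
PUSH 3   -> [0, 3]
PUSH -4  -> [0, 3, -4]
DIV      -> [0, 0]
MUL      -> [0]
PUSH 5   -> [0, 5]
PUSH -7  -> [0, 5, -7]
MUL      -> [0, -35]
SUB      -> [35]
NEG      -> [-35]

-35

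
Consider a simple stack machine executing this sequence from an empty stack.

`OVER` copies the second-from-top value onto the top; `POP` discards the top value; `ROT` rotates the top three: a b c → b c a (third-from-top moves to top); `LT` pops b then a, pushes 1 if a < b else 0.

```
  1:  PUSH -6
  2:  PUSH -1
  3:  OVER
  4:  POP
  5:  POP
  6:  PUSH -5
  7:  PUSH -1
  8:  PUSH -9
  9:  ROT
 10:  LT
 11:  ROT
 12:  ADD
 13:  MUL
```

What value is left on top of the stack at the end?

5

PUSH -6  -6
PUSH -1  -6 -1
OVER     -6 -1 -6
POP      -6 -1
POP      -6
PUSH -5  -6 -5
PUSH -1  -6 -5 -1
PUSH -9  -6 -5 -1 -9
ROT      -6 -1 -9 -5
LT       -6 -1 1
ROT      -1 1 -6
ADD      -1 -5
MUL      5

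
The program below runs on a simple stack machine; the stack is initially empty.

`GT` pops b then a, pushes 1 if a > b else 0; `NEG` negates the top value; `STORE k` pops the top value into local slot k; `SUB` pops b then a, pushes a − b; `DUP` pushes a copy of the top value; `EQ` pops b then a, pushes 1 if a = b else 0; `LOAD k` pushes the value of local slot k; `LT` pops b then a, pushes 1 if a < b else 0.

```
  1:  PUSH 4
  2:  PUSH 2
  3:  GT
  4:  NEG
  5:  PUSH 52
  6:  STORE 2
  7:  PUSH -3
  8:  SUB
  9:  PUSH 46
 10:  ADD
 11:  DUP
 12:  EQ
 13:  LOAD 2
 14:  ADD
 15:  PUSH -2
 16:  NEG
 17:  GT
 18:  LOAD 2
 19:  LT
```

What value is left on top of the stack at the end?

1

PUSH 4   [4]
PUSH 2   [4, 2]
GT       [1]
NEG      [-1]
PUSH 52  [-1, 52]
STORE 2  [-1]
PUSH -3  [-1, -3]
SUB      [2]
PUSH 46  [2, 46]
ADD      [48]
DUP      [48, 48]
EQ       [1]
LOAD 2   [1, 52]
ADD      [53]
PUSH -2  [53, -2]
NEG      [53, 2]
GT       [1]
LOAD 2   [1, 52]
LT       [1]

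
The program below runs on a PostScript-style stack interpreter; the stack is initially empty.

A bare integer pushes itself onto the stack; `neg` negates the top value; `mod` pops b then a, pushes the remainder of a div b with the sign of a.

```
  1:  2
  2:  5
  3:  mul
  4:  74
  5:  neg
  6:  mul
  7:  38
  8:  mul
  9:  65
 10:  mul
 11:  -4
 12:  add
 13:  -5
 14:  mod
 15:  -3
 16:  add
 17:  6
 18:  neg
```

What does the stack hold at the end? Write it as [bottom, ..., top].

2   -> [2]
5   -> [2, 5]
mul -> [10]
74  -> [10, 74]
neg -> [10, -74]
mul -> [-740]
38  -> [-740, 38]
mul -> [-28120]
65  -> [-28120, 65]
mul -> [-1827800]
-4  -> [-1827800, -4]
add -> [-1827804]
-5  -> [-1827804, -5]
mod -> [-4]
-3  -> [-4, -3]
add -> [-7]
6   -> [-7, 6]
neg -> [-7, -6]

[-7, -6]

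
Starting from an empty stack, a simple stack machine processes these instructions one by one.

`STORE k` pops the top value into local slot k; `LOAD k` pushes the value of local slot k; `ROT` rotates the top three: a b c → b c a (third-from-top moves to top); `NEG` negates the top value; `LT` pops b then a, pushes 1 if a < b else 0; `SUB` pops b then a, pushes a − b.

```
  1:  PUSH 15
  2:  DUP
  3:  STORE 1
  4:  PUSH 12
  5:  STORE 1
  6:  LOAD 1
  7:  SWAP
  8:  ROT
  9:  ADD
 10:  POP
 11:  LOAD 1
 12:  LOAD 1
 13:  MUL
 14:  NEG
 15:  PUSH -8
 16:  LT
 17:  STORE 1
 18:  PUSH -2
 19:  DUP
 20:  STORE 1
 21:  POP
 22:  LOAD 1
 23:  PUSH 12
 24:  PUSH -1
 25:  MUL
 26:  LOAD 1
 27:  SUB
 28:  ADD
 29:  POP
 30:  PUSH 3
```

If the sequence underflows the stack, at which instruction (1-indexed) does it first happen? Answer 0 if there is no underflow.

8

PUSH 15  15
DUP      15 15
STORE 1  15
PUSH 12  15 12
STORE 1  15
LOAD 1   15 12
SWAP     12 15
ROT  — needs 3 operands, stack has 2 → underflow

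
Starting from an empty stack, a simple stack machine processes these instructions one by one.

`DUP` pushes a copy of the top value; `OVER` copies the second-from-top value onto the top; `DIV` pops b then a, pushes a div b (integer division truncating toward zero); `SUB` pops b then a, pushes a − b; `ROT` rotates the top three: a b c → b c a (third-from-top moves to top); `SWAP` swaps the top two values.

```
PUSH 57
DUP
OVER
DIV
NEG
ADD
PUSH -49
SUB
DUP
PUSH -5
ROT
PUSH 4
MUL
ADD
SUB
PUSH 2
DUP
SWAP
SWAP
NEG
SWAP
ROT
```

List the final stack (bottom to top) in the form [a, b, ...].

[-2, 2, -310]

PUSH 57  : [57]
DUP      : [57, 57]
OVER     : [57, 57, 57]
DIV      : [57, 1]
NEG      : [57, -1]
ADD      : [56]
PUSH -49 : [56, -49]
SUB      : [105]
DUP      : [105, 105]
PUSH -5  : [105, 105, -5]
ROT      : [105, -5, 105]
PUSH 4   : [105, -5, 105, 4]
MUL      : [105, -5, 420]
ADD      : [105, 415]
SUB      : [-310]
PUSH 2   : [-310, 2]
DUP      : [-310, 2, 2]
SWAP     : [-310, 2, 2]
SWAP     : [-310, 2, 2]
NEG      : [-310, 2, -2]
SWAP     : [-310, -2, 2]
ROT      : [-2, 2, -310]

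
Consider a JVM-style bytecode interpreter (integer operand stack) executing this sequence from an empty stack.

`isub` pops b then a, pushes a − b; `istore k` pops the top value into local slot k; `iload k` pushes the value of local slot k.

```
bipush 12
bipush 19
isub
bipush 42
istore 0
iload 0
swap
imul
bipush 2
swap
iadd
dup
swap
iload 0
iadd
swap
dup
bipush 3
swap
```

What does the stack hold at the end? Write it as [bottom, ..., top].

[-250, -292, 3, -292]

bipush 12 → [12]
bipush 19 → [12, 19]
isub      → [-7]
bipush 42 → [-7, 42]
istore 0  → [-7]
iload 0   → [-7, 42]
swap      → [42, -7]
imul      → [-294]
bipush 2  → [-294, 2]
swap      → [2, -294]
iadd      → [-292]
dup       → [-292, -292]
swap      → [-292, -292]
iload 0   → [-292, -292, 42]
iadd      → [-292, -250]
swap      → [-250, -292]
dup       → [-250, -292, -292]
bipush 3  → [-250, -292, -292, 3]
swap      → [-250, -292, 3, -292]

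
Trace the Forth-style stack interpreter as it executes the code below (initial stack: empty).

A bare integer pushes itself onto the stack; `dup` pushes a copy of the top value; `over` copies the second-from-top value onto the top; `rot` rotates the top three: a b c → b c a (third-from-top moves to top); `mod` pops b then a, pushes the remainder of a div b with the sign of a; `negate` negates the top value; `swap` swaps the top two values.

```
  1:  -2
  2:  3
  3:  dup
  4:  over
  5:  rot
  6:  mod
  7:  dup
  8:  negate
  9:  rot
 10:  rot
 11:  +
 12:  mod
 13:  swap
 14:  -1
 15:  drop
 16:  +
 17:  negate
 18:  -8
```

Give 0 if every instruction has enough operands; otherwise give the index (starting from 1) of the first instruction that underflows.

0

-2     → -2
3      → -2 3
dup    → -2 3 3
over   → -2 3 3 3
rot    → -2 3 3 3
mod    → -2 3 0
dup    → -2 3 0 0
negate → -2 3 0 0
rot    → -2 0 0 3
rot    → -2 0 3 0
+      → -2 0 3
mod    → -2 0
swap   → 0 -2
-1     → 0 -2 -1
drop   → 0 -2
+      → -2
negate → 2
-8     → 2 -8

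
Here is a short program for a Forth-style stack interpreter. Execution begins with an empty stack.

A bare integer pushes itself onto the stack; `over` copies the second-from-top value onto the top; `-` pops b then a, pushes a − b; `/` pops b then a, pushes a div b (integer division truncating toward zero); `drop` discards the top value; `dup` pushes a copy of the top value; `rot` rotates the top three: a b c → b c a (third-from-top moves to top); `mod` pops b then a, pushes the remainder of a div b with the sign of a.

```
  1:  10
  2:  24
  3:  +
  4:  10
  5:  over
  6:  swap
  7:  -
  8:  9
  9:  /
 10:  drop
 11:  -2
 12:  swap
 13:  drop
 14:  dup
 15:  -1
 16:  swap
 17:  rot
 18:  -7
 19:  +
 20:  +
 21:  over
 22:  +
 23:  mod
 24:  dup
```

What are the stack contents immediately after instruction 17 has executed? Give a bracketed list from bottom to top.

[-1, -2, -2]

10   → [10]
24   → [10, 24]
+    → [34]
10   → [34, 10]
over → [34, 10, 34]
swap → [34, 34, 10]
-    → [34, 24]
9    → [34, 24, 9]
/    → [34, 2]
drop → [34]
-2   → [34, -2]
swap → [-2, 34]
drop → [-2]
dup  → [-2, -2]
-1   → [-2, -2, -1]
swap → [-2, -1, -2]
rot  → [-1, -2, -2]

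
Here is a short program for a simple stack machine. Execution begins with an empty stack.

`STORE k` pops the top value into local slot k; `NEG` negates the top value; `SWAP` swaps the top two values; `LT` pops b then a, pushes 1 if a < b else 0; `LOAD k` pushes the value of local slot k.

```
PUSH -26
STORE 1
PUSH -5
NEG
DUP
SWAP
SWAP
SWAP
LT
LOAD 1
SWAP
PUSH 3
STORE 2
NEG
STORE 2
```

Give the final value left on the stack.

-26

PUSH -26 -> -26
STORE 1  -> (empty)
PUSH -5  -> -5
NEG      -> 5
DUP      -> 5 5
SWAP     -> 5 5
SWAP     -> 5 5
SWAP     -> 5 5
LT       -> 0
LOAD 1   -> 0 -26
SWAP     -> -26 0
PUSH 3   -> -26 0 3
STORE 2  -> -26 0
NEG      -> -26 0
STORE 2  -> -26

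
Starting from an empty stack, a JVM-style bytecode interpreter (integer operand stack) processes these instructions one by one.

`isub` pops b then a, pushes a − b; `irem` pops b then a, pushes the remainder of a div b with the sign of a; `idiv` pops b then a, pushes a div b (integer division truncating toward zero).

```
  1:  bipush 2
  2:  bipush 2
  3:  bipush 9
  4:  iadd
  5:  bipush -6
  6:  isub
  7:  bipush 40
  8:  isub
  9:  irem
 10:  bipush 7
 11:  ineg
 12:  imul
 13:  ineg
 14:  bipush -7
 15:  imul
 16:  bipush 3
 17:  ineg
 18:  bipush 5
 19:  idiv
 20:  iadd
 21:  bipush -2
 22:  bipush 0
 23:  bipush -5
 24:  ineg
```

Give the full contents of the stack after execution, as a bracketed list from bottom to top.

bipush 2  → [2]
bipush 2  → [2, 2]
bipush 9  → [2, 2, 9]
iadd      → [2, 11]
bipush -6 → [2, 11, -6]
isub      → [2, 17]
bipush 40 → [2, 17, 40]
isub      → [2, -23]
irem      → [2]
bipush 7  → [2, 7]
ineg      → [2, -7]
imul      → [-14]
ineg      → [14]
bipush -7 → [14, -7]
imul      → [-98]
bipush 3  → [-98, 3]
ineg      → [-98, -3]
bipush 5  → [-98, -3, 5]
idiv      → [-98, 0]
iadd      → [-98]
bipush -2 → [-98, -2]
bipush 0  → [-98, -2, 0]
bipush -5 → [-98, -2, 0, -5]
ineg      → [-98, -2, 0, 5]

[-98, -2, 0, 5]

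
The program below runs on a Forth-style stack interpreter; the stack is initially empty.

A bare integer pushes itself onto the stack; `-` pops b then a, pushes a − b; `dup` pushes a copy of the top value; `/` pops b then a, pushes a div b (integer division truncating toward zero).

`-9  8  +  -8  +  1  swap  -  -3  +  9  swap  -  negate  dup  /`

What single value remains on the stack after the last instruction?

-9     : [-9]
8      : [-9, 8]
+      : [-1]
-8     : [-1, -8]
+      : [-9]
1      : [-9, 1]
swap   : [1, -9]
-      : [10]
-3     : [10, -3]
+      : [7]
9      : [7, 9]
swap   : [9, 7]
-      : [2]
negate : [-2]
dup    : [-2, -2]
/      : [1]

1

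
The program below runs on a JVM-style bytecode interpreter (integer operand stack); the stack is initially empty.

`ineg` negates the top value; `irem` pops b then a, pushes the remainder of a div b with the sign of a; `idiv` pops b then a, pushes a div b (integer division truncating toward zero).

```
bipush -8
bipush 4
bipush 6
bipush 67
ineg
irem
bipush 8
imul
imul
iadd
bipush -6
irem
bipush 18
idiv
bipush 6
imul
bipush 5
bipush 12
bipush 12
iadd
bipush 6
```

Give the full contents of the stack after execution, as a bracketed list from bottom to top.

[0, 5, 24, 6]

bipush -8 -> -8
bipush 4  -> -8 4
bipush 6  -> -8 4 6
bipush 67 -> -8 4 6 67
ineg      -> -8 4 6 -67
irem      -> -8 4 6
bipush 8  -> -8 4 6 8
imul      -> -8 4 48
imul      -> -8 192
iadd      -> 184
bipush -6 -> 184 -6
irem      -> 4
bipush 18 -> 4 18
idiv      -> 0
bipush 6  -> 0 6
imul      -> 0
bipush 5  -> 0 5
bipush 12 -> 0 5 12
bipush 12 -> 0 5 12 12
iadd      -> 0 5 24
bipush 6  -> 0 5 24 6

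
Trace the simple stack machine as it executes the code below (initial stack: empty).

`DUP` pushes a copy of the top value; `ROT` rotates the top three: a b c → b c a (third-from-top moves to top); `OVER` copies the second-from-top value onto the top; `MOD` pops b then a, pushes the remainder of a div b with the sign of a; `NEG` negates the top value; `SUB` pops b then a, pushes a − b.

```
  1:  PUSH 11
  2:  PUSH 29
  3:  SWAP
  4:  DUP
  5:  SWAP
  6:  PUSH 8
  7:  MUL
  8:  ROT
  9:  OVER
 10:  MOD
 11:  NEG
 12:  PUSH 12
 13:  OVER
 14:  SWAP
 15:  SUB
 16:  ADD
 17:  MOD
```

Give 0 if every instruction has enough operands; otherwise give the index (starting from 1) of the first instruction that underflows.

PUSH 11 : [11]
PUSH 29 : [11, 29]
SWAP    : [29, 11]
DUP     : [29, 11, 11]
SWAP    : [29, 11, 11]
PUSH 8  : [29, 11, 11, 8]
MUL     : [29, 11, 88]
ROT     : [11, 88, 29]
OVER    : [11, 88, 29, 88]
MOD     : [11, 88, 29]
NEG     : [11, 88, -29]
PUSH 12 : [11, 88, -29, 12]
OVER    : [11, 88, -29, 12, -29]
SWAP    : [11, 88, -29, -29, 12]
SUB     : [11, 88, -29, -41]
ADD     : [11, 88, -70]
MOD     : [11, 18]

0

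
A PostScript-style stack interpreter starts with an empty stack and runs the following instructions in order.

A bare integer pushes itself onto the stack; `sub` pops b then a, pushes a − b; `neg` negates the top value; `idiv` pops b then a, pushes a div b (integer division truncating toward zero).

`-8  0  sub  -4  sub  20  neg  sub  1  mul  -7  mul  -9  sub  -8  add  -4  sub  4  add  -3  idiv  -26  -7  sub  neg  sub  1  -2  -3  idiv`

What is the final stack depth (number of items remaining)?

-8   : -8
0    : -8 0
sub  : -8
-4   : -8 -4
sub  : -4
20   : -4 20
neg  : -4 -20
sub  : 16
1    : 16 1
mul  : 16
-7   : 16 -7
mul  : -112
-9   : -112 -9
sub  : -103
-8   : -103 -8
add  : -111
-4   : -111 -4
sub  : -107
4    : -107 4
add  : -103
-3   : -103 -3
idiv : 34
-26  : 34 -26
-7   : 34 -26 -7
sub  : 34 -19
neg  : 34 19
sub  : 15
1    : 15 1
-2   : 15 1 -2
-3   : 15 1 -2 -3
idiv : 15 1 0

3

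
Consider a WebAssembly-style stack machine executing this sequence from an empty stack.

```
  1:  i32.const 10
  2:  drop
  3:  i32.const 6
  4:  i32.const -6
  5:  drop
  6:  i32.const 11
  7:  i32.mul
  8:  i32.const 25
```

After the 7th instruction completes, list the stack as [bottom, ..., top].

[66]

i32.const 10 → 10
drop         → (empty)
i32.const 6  → 6
i32.const -6 → 6 -6
drop         → 6
i32.const 11 → 6 11
i32.mul      → 66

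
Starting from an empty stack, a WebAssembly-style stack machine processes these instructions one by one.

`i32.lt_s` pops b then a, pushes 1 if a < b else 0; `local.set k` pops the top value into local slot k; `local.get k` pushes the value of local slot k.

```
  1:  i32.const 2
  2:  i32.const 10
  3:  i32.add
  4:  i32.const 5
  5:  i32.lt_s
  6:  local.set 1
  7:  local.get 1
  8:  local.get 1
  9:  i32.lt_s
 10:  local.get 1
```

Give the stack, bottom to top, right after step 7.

[0]

i32.const 2  : [2]
i32.const 10 : [2, 10]
i32.add      : [12]
i32.const 5  : [12, 5]
i32.lt_s     : [0]
local.set 1  : []
local.get 1  : [0]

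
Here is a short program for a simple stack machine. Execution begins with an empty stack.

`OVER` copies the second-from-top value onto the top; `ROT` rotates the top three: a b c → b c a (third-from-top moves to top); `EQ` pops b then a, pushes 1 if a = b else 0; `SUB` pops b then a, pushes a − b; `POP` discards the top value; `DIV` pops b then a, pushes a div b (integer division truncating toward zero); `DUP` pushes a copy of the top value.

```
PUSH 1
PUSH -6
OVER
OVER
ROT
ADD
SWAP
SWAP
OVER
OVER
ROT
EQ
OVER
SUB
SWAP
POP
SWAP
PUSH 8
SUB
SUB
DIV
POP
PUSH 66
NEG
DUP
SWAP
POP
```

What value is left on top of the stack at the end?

PUSH 1  : [1]
PUSH -6 : [1, -6]
OVER    : [1, -6, 1]
OVER    : [1, -6, 1, -6]
ROT     : [1, 1, -6, -6]
ADD     : [1, 1, -12]
SWAP    : [1, -12, 1]
SWAP    : [1, 1, -12]
OVER    : [1, 1, -12, 1]
OVER    : [1, 1, -12, 1, -12]
ROT     : [1, 1, 1, -12, -12]
EQ      : [1, 1, 1, 1]
OVER    : [1, 1, 1, 1, 1]
SUB     : [1, 1, 1, 0]
SWAP    : [1, 1, 0, 1]
POP     : [1, 1, 0]
SWAP    : [1, 0, 1]
PUSH 8  : [1, 0, 1, 8]
SUB     : [1, 0, -7]
SUB     : [1, 7]
DIV     : [0]
POP     : []
PUSH 66 : [66]
NEG     : [-66]
DUP     : [-66, -66]
SWAP    : [-66, -66]
POP     : [-66]

-66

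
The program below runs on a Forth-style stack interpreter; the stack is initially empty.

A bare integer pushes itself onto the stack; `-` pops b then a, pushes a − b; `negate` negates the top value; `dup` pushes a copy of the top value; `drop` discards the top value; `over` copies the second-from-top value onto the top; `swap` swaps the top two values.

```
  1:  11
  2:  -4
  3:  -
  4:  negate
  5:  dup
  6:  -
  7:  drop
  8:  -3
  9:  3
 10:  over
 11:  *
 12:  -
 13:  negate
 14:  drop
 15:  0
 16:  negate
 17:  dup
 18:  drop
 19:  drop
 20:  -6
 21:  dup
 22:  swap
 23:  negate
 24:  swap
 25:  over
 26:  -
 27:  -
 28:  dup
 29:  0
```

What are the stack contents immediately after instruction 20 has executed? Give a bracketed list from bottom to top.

11     : [11]
-4     : [11, -4]
-      : [15]
negate : [-15]
dup    : [-15, -15]
-      : [0]
drop   : []
-3     : [-3]
3      : [-3, 3]
over   : [-3, 3, -3]
*      : [-3, -9]
-      : [6]
negate : [-6]
drop   : []
0      : [0]
negate : [0]
dup    : [0, 0]
drop   : [0]
drop   : []
-6     : [-6]

[-6]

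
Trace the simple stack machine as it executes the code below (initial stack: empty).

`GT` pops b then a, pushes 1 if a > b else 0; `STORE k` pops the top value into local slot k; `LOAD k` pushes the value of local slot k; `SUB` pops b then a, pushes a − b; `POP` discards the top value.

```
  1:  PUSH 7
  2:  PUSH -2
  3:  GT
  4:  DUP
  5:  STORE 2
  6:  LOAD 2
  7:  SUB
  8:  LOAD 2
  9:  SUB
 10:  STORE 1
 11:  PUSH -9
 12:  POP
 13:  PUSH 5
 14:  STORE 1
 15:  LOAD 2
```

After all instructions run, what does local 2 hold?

PUSH 7   7
PUSH -2  7 -2
GT       1
DUP      1 1
STORE 2  1
LOAD 2   1 1
SUB      0
LOAD 2   0 1
SUB      -1
STORE 1  (empty)
PUSH -9  -9
POP      (empty)
PUSH 5   5
STORE 1  (empty)
LOAD 2   1

1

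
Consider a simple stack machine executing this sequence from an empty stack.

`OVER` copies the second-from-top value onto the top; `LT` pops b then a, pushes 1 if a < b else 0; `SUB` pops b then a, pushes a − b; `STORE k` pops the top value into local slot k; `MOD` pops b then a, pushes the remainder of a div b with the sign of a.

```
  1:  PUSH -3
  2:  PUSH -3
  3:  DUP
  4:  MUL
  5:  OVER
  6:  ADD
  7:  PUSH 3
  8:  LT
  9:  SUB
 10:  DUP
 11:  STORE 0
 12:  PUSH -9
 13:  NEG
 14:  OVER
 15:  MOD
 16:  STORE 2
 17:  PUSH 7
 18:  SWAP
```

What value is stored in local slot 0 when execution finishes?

-3

PUSH -3 -> -3
PUSH -3 -> -3 -3
DUP     -> -3 -3 -3
MUL     -> -3 9
OVER    -> -3 9 -3
ADD     -> -3 6
PUSH 3  -> -3 6 3
LT      -> -3 0
SUB     -> -3
DUP     -> -3 -3
STORE 0 -> -3
PUSH -9 -> -3 -9
NEG     -> -3 9
OVER    -> -3 9 -3
MOD     -> -3 0
STORE 2 -> -3
PUSH 7  -> -3 7
SWAP    -> 7 -3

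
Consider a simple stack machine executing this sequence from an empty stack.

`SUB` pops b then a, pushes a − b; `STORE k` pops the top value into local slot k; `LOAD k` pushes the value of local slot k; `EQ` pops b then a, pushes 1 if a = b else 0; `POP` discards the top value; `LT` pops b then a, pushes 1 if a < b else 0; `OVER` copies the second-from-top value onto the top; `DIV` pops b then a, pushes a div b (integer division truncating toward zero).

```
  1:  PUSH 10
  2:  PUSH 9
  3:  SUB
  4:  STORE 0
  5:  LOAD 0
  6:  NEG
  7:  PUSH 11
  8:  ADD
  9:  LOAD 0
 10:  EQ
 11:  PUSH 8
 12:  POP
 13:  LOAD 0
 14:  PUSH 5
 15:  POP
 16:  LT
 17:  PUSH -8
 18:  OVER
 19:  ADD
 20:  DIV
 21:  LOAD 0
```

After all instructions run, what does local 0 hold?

PUSH 10 → 10
PUSH 9  → 10 9
SUB     → 1
STORE 0 → (empty)
LOAD 0  → 1
NEG     → -1
PUSH 11 → -1 11
ADD     → 10
LOAD 0  → 10 1
EQ      → 0
PUSH 8  → 0 8
POP     → 0
LOAD 0  → 0 1
PUSH 5  → 0 1 5
POP     → 0 1
LT      → 1
PUSH -8 → 1 -8
OVER    → 1 -8 1
ADD     → 1 -7
DIV     → 0
LOAD 0  → 0 1

1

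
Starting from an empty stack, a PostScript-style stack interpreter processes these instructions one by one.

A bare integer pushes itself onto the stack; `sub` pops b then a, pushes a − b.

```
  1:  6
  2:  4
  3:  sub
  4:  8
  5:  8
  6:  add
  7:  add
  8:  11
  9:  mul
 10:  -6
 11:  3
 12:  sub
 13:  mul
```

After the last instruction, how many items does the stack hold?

1

6   : 6
4   : 6 4
sub : 2
8   : 2 8
8   : 2 8 8
add : 2 16
add : 18
11  : 18 11
mul : 198
-6  : 198 -6
3   : 198 -6 3
sub : 198 -9
mul : -1782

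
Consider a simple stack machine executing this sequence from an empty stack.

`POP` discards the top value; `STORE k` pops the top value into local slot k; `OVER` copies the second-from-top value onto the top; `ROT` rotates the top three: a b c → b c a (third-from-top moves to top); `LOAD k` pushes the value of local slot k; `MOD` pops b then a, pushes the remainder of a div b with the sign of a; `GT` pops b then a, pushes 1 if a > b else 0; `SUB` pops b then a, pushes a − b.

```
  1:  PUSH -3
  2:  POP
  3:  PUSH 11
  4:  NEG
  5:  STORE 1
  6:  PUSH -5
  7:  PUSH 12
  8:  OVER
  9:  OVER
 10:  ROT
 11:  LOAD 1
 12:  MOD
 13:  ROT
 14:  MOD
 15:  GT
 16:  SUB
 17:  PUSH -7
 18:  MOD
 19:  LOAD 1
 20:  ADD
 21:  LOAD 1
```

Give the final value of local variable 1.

PUSH -3  -3
POP      (empty)
PUSH 11  11
NEG      -11
STORE 1  (empty)
PUSH -5  -5
PUSH 12  -5 12
OVER     -5 12 -5
OVER     -5 12 -5 12
ROT      -5 -5 12 12
LOAD 1   -5 -5 12 12 -11
MOD      -5 -5 12 1
ROT      -5 12 1 -5
MOD      -5 12 1
GT       -5 1
SUB      -6
PUSH -7  -6 -7
MOD      -6
LOAD 1   -6 -11
ADD      -17
LOAD 1   -17 -11

-11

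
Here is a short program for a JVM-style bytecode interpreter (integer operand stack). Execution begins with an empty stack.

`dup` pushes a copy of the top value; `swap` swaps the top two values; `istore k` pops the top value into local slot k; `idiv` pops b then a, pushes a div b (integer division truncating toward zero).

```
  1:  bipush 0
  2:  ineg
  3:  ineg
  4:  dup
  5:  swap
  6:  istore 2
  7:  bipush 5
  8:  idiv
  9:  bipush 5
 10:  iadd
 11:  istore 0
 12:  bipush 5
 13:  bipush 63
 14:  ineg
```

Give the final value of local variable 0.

bipush 0  -> [0]
ineg      -> [0]
ineg      -> [0]
dup       -> [0, 0]
swap      -> [0, 0]
istore 2  -> [0]
bipush 5  -> [0, 5]
idiv      -> [0]
bipush 5  -> [0, 5]
iadd      -> [5]
istore 0  -> []
bipush 5  -> [5]
bipush 63 -> [5, 63]
ineg      -> [5, -63]

5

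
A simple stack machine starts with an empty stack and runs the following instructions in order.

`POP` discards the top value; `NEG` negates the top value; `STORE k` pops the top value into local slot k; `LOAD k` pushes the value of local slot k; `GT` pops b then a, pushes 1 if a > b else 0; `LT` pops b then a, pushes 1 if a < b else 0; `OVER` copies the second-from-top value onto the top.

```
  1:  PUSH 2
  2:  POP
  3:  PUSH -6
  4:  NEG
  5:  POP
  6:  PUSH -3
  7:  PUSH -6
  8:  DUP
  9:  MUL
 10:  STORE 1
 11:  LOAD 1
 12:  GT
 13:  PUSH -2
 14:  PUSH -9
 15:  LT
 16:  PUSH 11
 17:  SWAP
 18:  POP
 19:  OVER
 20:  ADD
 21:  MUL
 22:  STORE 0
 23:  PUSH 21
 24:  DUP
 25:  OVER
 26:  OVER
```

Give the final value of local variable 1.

36

PUSH 2  -> 2
POP     -> (empty)
PUSH -6 -> -6
NEG     -> 6
POP     -> (empty)
PUSH -3 -> -3
PUSH -6 -> -3 -6
DUP     -> -3 -6 -6
MUL     -> -3 36
STORE 1 -> -3
LOAD 1  -> -3 36
GT      -> 0
PUSH -2 -> 0 -2
PUSH -9 -> 0 -2 -9
LT      -> 0 0
PUSH 11 -> 0 0 11
SWAP    -> 0 11 0
POP     -> 0 11
OVER    -> 0 11 0
ADD     -> 0 11
MUL     -> 0
STORE 0 -> (empty)
PUSH 21 -> 21
DUP     -> 21 21
OVER    -> 21 21 21
OVER    -> 21 21 21 21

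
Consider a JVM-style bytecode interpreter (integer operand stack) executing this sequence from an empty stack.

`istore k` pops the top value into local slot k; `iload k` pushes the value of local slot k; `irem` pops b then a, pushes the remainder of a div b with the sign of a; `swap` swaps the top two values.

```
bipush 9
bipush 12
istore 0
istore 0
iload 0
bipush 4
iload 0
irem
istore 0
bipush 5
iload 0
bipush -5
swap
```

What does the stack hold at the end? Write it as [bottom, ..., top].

[9, 5, -5, 4]

bipush 9   [9]
bipush 12  [9, 12]
istore 0   [9]
istore 0   []
iload 0    [9]
bipush 4   [9, 4]
iload 0    [9, 4, 9]
irem       [9, 4]
istore 0   [9]
bipush 5   [9, 5]
iload 0    [9, 5, 4]
bipush -5  [9, 5, 4, -5]
swap       [9, 5, -5, 4]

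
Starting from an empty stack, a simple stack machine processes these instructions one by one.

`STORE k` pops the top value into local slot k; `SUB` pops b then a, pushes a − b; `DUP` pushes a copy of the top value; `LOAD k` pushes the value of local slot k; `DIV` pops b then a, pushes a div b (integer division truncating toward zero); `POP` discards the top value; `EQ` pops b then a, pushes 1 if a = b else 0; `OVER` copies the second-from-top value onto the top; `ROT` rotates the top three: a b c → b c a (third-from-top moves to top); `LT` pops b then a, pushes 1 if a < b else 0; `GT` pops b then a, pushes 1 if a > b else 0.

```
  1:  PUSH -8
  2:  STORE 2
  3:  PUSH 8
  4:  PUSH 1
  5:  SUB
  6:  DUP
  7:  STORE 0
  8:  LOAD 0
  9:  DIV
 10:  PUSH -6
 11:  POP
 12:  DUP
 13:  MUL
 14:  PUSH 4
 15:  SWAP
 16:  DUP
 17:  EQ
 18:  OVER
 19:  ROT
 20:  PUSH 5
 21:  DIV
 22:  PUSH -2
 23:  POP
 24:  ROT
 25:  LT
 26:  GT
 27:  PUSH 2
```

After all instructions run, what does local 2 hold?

PUSH -8  [-8]
STORE 2  []
PUSH 8   [8]
PUSH 1   [8, 1]
SUB      [7]
DUP      [7, 7]
STORE 0  [7]
LOAD 0   [7, 7]
DIV      [1]
PUSH -6  [1, -6]
POP      [1]
DUP      [1, 1]
MUL      [1]
PUSH 4   [1, 4]
SWAP     [4, 1]
DUP      [4, 1, 1]
EQ       [4, 1]
OVER     [4, 1, 4]
ROT      [1, 4, 4]
PUSH 5   [1, 4, 4, 5]
DIV      [1, 4, 0]
PUSH -2  [1, 4, 0, -2]
POP      [1, 4, 0]
ROT      [4, 0, 1]
LT       [4, 1]
GT       [1]
PUSH 2   [1, 2]

-8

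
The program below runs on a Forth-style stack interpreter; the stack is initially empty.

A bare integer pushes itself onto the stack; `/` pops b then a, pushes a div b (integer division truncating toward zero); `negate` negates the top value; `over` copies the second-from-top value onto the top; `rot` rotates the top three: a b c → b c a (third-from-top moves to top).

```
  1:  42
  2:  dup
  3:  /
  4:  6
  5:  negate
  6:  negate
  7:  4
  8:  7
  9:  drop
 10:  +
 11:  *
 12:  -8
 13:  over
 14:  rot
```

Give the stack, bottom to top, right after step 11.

[10]

42     → [42]
dup    → [42, 42]
/      → [1]
6      → [1, 6]
negate → [1, -6]
negate → [1, 6]
4      → [1, 6, 4]
7      → [1, 6, 4, 7]
drop   → [1, 6, 4]
+      → [1, 10]
*      → [10]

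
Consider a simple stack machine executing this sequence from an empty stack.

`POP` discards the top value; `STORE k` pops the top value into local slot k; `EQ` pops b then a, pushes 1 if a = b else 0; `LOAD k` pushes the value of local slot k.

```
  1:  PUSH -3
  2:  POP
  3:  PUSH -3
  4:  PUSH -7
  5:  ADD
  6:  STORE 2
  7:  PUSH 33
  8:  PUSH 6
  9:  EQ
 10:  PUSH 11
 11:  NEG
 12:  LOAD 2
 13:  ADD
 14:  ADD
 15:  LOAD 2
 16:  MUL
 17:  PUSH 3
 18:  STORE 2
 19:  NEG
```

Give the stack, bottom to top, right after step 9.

[0]

PUSH -3 → [-3]
POP     → []
PUSH -3 → [-3]
PUSH -7 → [-3, -7]
ADD     → [-10]
STORE 2 → []
PUSH 33 → [33]
PUSH 6  → [33, 6]
EQ      → [0]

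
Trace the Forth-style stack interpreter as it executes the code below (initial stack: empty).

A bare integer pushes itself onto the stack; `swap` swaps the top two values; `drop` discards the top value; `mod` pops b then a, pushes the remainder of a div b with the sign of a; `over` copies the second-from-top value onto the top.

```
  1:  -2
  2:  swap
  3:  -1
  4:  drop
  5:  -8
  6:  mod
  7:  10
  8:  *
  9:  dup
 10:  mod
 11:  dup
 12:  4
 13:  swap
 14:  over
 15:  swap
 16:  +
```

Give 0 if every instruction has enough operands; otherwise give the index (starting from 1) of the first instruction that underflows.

-2  [-2]
swap  — needs 2 operands, stack has 1 → underflow

2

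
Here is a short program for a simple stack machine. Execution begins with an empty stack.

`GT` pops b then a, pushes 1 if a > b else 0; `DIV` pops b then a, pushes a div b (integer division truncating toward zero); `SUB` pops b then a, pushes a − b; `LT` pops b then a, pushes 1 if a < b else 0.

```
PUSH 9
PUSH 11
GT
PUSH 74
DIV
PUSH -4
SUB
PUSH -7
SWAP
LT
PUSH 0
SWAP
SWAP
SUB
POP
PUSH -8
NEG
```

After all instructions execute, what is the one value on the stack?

PUSH 9  : [9]
PUSH 11 : [9, 11]
GT      : [0]
PUSH 74 : [0, 74]
DIV     : [0]
PUSH -4 : [0, -4]
SUB     : [4]
PUSH -7 : [4, -7]
SWAP    : [-7, 4]
LT      : [1]
PUSH 0  : [1, 0]
SWAP    : [0, 1]
SWAP    : [1, 0]
SUB     : [1]
POP     : []
PUSH -8 : [-8]
NEG     : [8]

8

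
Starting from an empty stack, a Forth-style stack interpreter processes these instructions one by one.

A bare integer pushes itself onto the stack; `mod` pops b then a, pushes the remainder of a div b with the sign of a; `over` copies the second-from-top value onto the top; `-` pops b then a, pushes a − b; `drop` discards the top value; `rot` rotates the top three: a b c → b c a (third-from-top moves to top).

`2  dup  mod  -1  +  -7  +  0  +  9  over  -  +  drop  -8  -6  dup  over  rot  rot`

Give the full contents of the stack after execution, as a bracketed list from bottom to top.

2    → 2
dup  → 2 2
mod  → 0
-1   → 0 -1
+    → -1
-7   → -1 -7
+    → -8
0    → -8 0
+    → -8
9    → -8 9
over → -8 9 -8
-    → -8 17
+    → 9
drop → (empty)
-8   → -8
-6   → -8 -6
dup  → -8 -6 -6
over → -8 -6 -6 -6
rot  → -8 -6 -6 -6
rot  → -8 -6 -6 -6

[-8, -6, -6, -6]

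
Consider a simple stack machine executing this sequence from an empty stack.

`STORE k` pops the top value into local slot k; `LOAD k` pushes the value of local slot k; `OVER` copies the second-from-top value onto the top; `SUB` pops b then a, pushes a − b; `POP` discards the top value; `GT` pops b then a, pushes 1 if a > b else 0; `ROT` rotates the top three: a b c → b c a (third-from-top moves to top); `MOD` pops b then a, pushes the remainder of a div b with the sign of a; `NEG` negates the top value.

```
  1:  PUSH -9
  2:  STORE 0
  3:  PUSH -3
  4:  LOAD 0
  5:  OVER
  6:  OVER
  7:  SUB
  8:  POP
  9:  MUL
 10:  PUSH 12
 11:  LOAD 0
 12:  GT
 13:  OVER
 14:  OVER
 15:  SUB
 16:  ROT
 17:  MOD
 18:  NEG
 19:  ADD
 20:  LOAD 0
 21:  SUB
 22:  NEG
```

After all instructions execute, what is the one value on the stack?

16

PUSH -9 -> -9
STORE 0 -> (empty)
PUSH -3 -> -3
LOAD 0  -> -3 -9
OVER    -> -3 -9 -3
OVER    -> -3 -9 -3 -9
SUB     -> -3 -9 6
POP     -> -3 -9
MUL     -> 27
PUSH 12 -> 27 12
LOAD 0  -> 27 12 -9
GT      -> 27 1
OVER    -> 27 1 27
OVER    -> 27 1 27 1
SUB     -> 27 1 26
ROT     -> 1 26 27
MOD     -> 1 26
NEG     -> 1 -26
ADD     -> -25
LOAD 0  -> -25 -9
SUB     -> -16
NEG     -> 16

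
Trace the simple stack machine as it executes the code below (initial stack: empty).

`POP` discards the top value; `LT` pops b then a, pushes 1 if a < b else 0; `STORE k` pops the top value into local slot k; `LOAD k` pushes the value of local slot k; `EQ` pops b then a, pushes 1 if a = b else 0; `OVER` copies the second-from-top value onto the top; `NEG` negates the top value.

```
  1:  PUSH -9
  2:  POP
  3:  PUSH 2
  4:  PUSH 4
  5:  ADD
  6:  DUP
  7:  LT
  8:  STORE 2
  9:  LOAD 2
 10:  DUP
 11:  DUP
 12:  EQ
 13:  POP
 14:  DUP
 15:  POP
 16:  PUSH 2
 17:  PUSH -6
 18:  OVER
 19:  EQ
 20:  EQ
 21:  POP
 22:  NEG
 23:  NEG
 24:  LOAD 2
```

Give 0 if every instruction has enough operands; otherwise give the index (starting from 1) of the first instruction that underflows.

PUSH -9 → [-9]
POP     → []
PUSH 2  → [2]
PUSH 4  → [2, 4]
ADD     → [6]
DUP     → [6, 6]
LT      → [0]
STORE 2 → []
LOAD 2  → [0]
DUP     → [0, 0]
DUP     → [0, 0, 0]
EQ      → [0, 1]
POP     → [0]
DUP     → [0, 0]
POP     → [0]
PUSH 2  → [0, 2]
PUSH -6 → [0, 2, -6]
OVER    → [0, 2, -6, 2]
EQ      → [0, 2, 0]
EQ      → [0, 0]
POP     → [0]
NEG     → [0]
NEG     → [0]
LOAD 2  → [0, 0]

0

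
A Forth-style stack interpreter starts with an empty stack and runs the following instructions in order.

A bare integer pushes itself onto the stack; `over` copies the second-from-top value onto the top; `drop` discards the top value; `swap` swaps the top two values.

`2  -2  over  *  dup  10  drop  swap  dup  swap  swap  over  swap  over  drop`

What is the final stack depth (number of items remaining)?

5

2    : 2
-2   : 2 -2
over : 2 -2 2
*    : 2 -4
dup  : 2 -4 -4
10   : 2 -4 -4 10
drop : 2 -4 -4
swap : 2 -4 -4
dup  : 2 -4 -4 -4
swap : 2 -4 -4 -4
swap : 2 -4 -4 -4
over : 2 -4 -4 -4 -4
swap : 2 -4 -4 -4 -4
over : 2 -4 -4 -4 -4 -4
drop : 2 -4 -4 -4 -4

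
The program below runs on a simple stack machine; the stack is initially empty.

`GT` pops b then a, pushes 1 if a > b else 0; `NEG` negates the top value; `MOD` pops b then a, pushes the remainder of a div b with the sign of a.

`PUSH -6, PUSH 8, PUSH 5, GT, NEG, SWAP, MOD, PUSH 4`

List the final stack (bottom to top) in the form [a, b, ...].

[-1, 4]

PUSH -6 → [-6]
PUSH 8  → [-6, 8]
PUSH 5  → [-6, 8, 5]
GT      → [-6, 1]
NEG     → [-6, -1]
SWAP    → [-1, -6]
MOD     → [-1]
PUSH 4  → [-1, 4]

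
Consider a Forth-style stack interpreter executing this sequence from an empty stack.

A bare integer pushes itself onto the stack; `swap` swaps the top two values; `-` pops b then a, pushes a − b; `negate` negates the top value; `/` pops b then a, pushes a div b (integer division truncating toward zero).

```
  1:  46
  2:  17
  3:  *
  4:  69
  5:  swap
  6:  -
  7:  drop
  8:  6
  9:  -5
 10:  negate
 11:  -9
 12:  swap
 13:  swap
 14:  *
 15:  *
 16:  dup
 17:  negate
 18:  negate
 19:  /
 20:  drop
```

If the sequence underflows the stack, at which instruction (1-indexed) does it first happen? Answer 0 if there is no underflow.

46      46
17      46 17
*       782
69      782 69
swap    69 782
-       -713
drop    (empty)
6       6
-5      6 -5
negate  6 5
-9      6 5 -9
swap    6 -9 5
swap    6 5 -9
*       6 -45
*       -270
dup     -270 -270
negate  -270 270
negate  -270 -270
/       1
drop    (empty)

0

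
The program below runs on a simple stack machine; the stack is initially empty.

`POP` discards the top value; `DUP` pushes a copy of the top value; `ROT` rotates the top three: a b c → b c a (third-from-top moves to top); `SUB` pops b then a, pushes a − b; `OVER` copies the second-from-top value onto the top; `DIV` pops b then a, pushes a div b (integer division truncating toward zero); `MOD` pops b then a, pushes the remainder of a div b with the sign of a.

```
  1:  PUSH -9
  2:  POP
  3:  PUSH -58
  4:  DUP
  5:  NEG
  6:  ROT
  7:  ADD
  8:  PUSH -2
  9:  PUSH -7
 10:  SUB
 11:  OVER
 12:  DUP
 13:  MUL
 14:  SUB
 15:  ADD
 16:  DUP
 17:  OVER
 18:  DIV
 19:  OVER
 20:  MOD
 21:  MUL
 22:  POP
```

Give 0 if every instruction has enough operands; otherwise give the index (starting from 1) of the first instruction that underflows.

6

PUSH -9  → -9
POP      → (empty)
PUSH -58 → -58
DUP      → -58 -58
NEG      → -58 58
ROT  — needs 3 operands, stack has 2 → underflow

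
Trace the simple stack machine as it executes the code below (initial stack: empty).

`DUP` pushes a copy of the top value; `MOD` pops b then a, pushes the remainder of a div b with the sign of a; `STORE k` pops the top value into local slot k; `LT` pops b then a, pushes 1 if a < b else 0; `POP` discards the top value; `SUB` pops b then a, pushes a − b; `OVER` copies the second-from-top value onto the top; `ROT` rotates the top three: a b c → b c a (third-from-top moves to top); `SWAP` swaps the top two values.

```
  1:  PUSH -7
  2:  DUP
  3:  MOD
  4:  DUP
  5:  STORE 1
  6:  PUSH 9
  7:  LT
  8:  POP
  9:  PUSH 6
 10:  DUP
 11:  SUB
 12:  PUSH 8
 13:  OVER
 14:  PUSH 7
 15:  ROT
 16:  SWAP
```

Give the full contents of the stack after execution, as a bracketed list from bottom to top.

[0, 0, 8, 7]

PUSH -7 → [-7]
DUP     → [-7, -7]
MOD     → [0]
DUP     → [0, 0]
STORE 1 → [0]
PUSH 9  → [0, 9]
LT      → [1]
POP     → []
PUSH 6  → [6]
DUP     → [6, 6]
SUB     → [0]
PUSH 8  → [0, 8]
OVER    → [0, 8, 0]
PUSH 7  → [0, 8, 0, 7]
ROT     → [0, 0, 7, 8]
SWAP    → [0, 0, 8, 7]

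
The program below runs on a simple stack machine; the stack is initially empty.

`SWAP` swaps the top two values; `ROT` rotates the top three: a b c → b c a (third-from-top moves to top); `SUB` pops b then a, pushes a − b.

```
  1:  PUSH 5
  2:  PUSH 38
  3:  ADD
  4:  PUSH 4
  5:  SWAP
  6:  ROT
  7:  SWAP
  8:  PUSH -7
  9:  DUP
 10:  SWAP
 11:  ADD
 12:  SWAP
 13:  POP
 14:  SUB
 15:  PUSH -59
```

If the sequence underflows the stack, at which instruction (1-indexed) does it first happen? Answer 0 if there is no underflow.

6

PUSH 5   5
PUSH 38  5 38
ADD      43
PUSH 4   43 4
SWAP     4 43
ROT  — needs 3 operands, stack has 2 → underflow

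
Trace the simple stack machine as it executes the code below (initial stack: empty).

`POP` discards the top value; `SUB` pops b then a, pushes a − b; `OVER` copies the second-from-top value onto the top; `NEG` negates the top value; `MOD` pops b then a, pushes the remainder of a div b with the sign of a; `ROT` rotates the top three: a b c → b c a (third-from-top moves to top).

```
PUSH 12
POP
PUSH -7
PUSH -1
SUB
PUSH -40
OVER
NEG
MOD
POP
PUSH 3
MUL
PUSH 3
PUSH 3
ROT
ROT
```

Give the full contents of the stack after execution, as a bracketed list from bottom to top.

[3, -18, 3]

PUSH 12  → 12
POP      → (empty)
PUSH -7  → -7
PUSH -1  → -7 -1
SUB      → -6
PUSH -40 → -6 -40
OVER     → -6 -40 -6
NEG      → -6 -40 6
MOD      → -6 -4
POP      → -6
PUSH 3   → -6 3
MUL      → -18
PUSH 3   → -18 3
PUSH 3   → -18 3 3
ROT      → 3 3 -18
ROT      → 3 -18 3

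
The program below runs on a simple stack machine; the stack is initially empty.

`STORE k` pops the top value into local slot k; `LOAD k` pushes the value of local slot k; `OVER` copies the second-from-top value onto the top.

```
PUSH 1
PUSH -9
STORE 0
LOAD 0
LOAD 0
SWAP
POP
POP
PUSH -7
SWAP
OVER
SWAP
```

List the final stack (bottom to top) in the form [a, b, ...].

[-7, -7, 1]

PUSH 1  -> [1]
PUSH -9 -> [1, -9]
STORE 0 -> [1]
LOAD 0  -> [1, -9]
LOAD 0  -> [1, -9, -9]
SWAP    -> [1, -9, -9]
POP     -> [1, -9]
POP     -> [1]
PUSH -7 -> [1, -7]
SWAP    -> [-7, 1]
OVER    -> [-7, 1, -7]
SWAP    -> [-7, -7, 1]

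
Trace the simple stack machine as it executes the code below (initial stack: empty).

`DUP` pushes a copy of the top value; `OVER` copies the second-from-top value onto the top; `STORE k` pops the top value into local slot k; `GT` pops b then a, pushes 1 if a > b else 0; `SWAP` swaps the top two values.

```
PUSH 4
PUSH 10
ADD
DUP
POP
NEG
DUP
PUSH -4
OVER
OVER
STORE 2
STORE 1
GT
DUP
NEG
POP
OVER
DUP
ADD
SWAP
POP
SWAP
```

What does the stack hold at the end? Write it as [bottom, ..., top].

PUSH 4  : 4
PUSH 10 : 4 10
ADD     : 14
DUP     : 14 14
POP     : 14
NEG     : -14
DUP     : -14 -14
PUSH -4 : -14 -14 -4
OVER    : -14 -14 -4 -14
OVER    : -14 -14 -4 -14 -4
STORE 2 : -14 -14 -4 -14
STORE 1 : -14 -14 -4
GT      : -14 0
DUP     : -14 0 0
NEG     : -14 0 0
POP     : -14 0
OVER    : -14 0 -14
DUP     : -14 0 -14 -14
ADD     : -14 0 -28
SWAP    : -14 -28 0
POP     : -14 -28
SWAP    : -28 -14

[-28, -14]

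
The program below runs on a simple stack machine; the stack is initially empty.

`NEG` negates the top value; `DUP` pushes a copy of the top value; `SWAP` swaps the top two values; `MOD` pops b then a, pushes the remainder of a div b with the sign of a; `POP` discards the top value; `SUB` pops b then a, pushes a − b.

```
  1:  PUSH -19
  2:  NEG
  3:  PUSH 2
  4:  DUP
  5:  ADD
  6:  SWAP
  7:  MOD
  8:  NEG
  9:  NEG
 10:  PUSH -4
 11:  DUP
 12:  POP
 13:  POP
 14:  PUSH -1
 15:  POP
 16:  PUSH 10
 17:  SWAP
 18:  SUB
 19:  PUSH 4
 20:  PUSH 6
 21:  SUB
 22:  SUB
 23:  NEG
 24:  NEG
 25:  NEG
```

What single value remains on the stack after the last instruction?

-8

PUSH -19  -19
NEG       19
PUSH 2    19 2
DUP       19 2 2
ADD       19 4
SWAP      4 19
MOD       4
NEG       -4
NEG       4
PUSH -4   4 -4
DUP       4 -4 -4
POP       4 -4
POP       4
PUSH -1   4 -1
POP       4
PUSH 10   4 10
SWAP      10 4
SUB       6
PUSH 4    6 4
PUSH 6    6 4 6
SUB       6 -2
SUB       8
NEG       -8
NEG       8
NEG       -8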